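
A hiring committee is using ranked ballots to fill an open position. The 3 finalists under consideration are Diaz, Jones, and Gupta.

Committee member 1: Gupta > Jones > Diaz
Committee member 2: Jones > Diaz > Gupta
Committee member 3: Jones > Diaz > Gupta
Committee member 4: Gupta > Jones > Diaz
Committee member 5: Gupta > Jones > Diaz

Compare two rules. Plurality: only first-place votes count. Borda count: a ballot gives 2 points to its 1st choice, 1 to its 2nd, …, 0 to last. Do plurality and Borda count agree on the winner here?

Plurality first-place counts: Diaz 0, Jones 2, Gupta 3 → Gupta.
Borda totals: Diaz 2, Jones 7, Gupta 6 → Jones.
The two rules disagree: plurality picks Gupta, Borda picks Jones.

No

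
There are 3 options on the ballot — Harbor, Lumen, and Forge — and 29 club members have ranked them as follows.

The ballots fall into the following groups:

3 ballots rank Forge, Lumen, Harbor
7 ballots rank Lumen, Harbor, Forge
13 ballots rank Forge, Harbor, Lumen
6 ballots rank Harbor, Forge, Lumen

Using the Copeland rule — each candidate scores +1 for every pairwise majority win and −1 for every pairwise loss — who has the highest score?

Forge

Pairwise results:
  Harbor vs Lumen: Harbor wins 19–10.
  Harbor vs Forge: Forge wins 16–13.
  Lumen vs Forge: Forge wins 22–7.
Copeland scores (wins − losses):
  Harbor: 1 − 1 = 0
  Lumen: 0 − 2 = -2
  Forge: 2 − 0 = 2
Forge has the best Copeland score.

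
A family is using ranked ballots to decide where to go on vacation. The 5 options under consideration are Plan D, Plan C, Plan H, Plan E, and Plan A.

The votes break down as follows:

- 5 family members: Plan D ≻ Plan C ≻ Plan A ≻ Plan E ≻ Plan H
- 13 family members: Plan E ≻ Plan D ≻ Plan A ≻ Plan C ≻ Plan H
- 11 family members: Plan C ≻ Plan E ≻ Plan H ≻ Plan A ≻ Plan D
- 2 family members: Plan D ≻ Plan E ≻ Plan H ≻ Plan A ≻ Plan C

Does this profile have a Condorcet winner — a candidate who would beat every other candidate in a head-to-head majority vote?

Head-to-head results (31 voters total):
Plan D vs Plan C: Plan D wins 20–11.
Plan D vs Plan H: Plan D wins 20–11.
Plan D vs Plan E: Plan E wins 24–7.
Plan D vs Plan A: Plan D wins 20–11.
Plan C vs Plan H: Plan C wins 29–2.
Plan C vs Plan E: Plan C wins 16–15.
Plan C vs Plan A: Plan C wins 16–15.
Plan H vs Plan E: Plan E wins 31–0.
Plan H vs Plan A: Plan A wins 18–13.
Plan E vs Plan A: Plan E wins 26–5.
No candidate beats all others: Plan D beats Plan C beats Plan E beats Plan D, a majority cycle.

No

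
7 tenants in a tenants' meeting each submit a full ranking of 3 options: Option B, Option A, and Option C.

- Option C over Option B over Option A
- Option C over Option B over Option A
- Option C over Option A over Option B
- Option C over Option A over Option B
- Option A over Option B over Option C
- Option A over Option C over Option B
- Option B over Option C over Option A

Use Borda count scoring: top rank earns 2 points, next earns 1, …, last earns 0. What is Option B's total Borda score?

5

Borda scores:
  Option B: 1 + 1 + 0 + 0 + 1 + 0 + 2 = 5
  Option A: 0 + 0 + 1 + 1 + 2 + 2 + 0 = 6
  Option C: 2 + 2 + 2 + 2 + 0 + 1 + 1 = 10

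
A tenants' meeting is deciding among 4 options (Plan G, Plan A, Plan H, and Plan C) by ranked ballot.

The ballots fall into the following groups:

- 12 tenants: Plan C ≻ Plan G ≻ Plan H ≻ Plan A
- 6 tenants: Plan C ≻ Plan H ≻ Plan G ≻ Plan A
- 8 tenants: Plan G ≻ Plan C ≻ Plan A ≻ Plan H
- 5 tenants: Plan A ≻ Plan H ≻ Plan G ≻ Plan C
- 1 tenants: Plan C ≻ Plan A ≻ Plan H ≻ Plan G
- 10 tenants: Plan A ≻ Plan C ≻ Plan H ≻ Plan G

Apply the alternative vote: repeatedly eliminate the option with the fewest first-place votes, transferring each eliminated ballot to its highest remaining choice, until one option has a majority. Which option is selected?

Round 1: Plan C 19, Plan A 15, Plan G 8, Plan H 0. Plan H has the fewest and is eliminated.
Round 2: Plan C 19, Plan A 15, Plan G 8. Plan G has the fewest and is eliminated.
Round 3: Plan C 27, Plan A 15. Plan C has a majority.

Plan C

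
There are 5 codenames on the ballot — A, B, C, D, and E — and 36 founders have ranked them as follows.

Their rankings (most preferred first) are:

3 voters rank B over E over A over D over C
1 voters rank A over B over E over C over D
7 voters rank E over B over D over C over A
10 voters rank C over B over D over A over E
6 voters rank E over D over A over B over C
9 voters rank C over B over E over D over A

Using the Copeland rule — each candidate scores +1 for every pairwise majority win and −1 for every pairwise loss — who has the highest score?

Pairwise results:
  A vs B: B wins 29–7.
  A vs C: C wins 26–10.
  A vs D: D wins 32–4.
  A vs E: E wins 25–11.
  B vs C: C wins 19–17.
  B vs D: B wins 30–6.
  B vs E: B wins 23–13.
  C vs D: C wins 20–16.
  C vs E: C wins 19–17.
  D vs E: E wins 26–10.
Copeland scores (wins − losses):
  A: 0 − 4 = -4
  B: 3 − 1 = 2
  C: 4 − 0 = 4
  D: 1 − 3 = -2
  E: 2 − 2 = 0
C has the best Copeland score.

C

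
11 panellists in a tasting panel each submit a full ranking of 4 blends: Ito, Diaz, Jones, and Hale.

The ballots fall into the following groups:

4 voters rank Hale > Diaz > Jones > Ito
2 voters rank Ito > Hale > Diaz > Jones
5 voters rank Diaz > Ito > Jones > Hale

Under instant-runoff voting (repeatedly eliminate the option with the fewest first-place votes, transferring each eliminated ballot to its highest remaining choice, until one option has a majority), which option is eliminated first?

Round 1: Diaz 5, Hale 4, Ito 2, Jones 0. Jones has the fewest and is eliminated.
Round 2: Diaz 5, Hale 4, Ito 2. Ito has the fewest and is eliminated.
Round 3: Hale 6, Diaz 5. Hale has a majority.

Jones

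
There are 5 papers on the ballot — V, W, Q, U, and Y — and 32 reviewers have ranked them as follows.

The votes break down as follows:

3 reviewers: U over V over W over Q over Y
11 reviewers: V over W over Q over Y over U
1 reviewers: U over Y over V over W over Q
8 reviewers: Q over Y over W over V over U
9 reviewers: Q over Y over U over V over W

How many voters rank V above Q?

Ballots ranking V above Q: 3+11+1 = 15.
Ballots ranking Q above V: 8+9 = 17.
So 15 of 32 voters prefer V to Q.

15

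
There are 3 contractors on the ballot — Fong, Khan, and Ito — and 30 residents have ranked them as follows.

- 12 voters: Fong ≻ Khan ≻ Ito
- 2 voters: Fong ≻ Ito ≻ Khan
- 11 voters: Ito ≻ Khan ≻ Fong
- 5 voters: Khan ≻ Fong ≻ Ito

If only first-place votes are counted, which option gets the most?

First-place vote totals:
  Fong: 14
  Khan: 5
  Ito: 11
Fong has the most first-place votes.

Fong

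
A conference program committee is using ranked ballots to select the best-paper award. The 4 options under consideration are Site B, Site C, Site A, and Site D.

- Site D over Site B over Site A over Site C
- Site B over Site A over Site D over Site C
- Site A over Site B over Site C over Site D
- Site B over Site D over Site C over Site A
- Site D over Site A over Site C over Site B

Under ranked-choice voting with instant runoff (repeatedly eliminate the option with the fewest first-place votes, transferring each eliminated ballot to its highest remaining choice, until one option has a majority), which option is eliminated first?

Round 1: Site B 2, Site D 2, Site A 1, Site C 0. Site C has the fewest and is eliminated.
Round 2: Site B 2, Site D 2, Site A 1. Site A has the fewest and is eliminated.
Round 3: Site B 3, Site D 2. Site B has a majority.

Site C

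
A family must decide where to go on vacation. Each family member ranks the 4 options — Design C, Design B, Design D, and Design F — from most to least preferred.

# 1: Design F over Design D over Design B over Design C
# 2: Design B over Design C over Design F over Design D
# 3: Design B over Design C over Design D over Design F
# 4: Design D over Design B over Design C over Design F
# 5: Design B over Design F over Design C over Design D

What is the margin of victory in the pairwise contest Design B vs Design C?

Ballots ranking Design B above Design C: 5.
Ballots ranking Design C above Design B: 0.
Design B wins 5–0, a margin of 5.

5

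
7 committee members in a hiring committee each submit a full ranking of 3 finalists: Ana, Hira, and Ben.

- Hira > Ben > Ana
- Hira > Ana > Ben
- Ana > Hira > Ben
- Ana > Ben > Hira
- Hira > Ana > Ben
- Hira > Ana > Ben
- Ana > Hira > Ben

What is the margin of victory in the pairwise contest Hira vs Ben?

5

Ballots ranking Hira above Ben: 6.
Ballots ranking Ben above Hira: 1.
Hira wins 6–1, a margin of 5.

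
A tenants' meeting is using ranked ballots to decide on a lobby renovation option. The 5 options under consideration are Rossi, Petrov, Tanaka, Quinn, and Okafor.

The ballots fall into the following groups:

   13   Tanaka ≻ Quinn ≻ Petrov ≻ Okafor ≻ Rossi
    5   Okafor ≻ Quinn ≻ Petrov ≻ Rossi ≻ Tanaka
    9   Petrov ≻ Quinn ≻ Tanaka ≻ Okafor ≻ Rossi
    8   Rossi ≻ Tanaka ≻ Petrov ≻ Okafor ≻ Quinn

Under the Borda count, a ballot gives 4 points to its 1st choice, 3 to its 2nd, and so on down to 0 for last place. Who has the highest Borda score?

Tanaka

Borda scores:
  Rossi: 13·0 + 5·1 + 9·0 + 8·4 = 37
  Petrov: 13·2 + 5·2 + 9·4 + 8·2 = 88
  Tanaka: 13·4 + 5·0 + 9·2 + 8·3 = 94
  Quinn: 13·3 + 5·3 + 9·3 + 8·0 = 81
  Okafor: 13·1 + 5·4 + 9·1 + 8·1 = 50
Tanaka has the highest total.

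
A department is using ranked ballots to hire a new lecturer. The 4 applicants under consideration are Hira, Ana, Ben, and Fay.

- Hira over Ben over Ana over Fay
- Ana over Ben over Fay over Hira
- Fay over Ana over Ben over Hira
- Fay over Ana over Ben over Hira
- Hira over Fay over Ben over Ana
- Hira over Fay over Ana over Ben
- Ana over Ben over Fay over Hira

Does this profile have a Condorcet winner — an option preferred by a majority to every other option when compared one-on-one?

Yes

Head-to-head results (7 voters total):
Hira vs Ana: Ana wins 4–3.
Hira vs Ben: Ben wins 4–3.
Hira vs Fay: Fay wins 4–3.
Ana vs Ben: Ana wins 5–2.
Ana vs Fay: Fay wins 4–3.
Ben vs Fay: Fay wins 4–3.
Fay beats each rival — Hira (4–3), Ana (4–3), Ben (4–3) — so Fay is the Condorcet winner.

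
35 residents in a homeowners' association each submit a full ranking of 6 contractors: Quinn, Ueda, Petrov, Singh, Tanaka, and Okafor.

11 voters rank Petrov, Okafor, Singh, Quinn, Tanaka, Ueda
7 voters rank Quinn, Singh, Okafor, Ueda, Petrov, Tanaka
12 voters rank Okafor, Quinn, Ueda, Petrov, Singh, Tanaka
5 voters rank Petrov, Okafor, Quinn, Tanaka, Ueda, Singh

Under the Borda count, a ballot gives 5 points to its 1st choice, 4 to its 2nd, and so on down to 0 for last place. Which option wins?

Okafor

Borda scores:
  Quinn: 11·2 + 7·5 + 12·4 + 5·3 = 120
  Ueda: 11·0 + 7·2 + 12·3 + 5·1 = 55
  Petrov: 11·5 + 7·1 + 12·2 + 5·5 = 111
  Singh: 11·3 + 7·4 + 12·1 + 5·0 = 73
  Tanaka: 11·1 + 7·0 + 12·0 + 5·2 = 21
  Okafor: 11·4 + 7·3 + 12·5 + 5·4 = 145
Okafor has the highest total.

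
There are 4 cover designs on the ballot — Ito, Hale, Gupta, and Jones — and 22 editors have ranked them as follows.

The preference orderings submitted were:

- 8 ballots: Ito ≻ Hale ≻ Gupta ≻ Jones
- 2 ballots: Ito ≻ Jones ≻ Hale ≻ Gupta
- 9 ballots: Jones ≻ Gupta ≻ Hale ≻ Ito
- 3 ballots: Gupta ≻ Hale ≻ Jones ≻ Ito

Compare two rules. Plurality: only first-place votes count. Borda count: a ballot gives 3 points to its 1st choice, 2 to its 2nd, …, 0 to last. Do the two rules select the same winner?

No

Plurality first-place counts: Ito 10, Hale 0, Gupta 3, Jones 9 → Ito.
Borda totals: Ito 30, Hale 33, Gupta 35, Jones 34 → Gupta.
The two rules disagree: plurality picks Ito, Borda picks Gupta.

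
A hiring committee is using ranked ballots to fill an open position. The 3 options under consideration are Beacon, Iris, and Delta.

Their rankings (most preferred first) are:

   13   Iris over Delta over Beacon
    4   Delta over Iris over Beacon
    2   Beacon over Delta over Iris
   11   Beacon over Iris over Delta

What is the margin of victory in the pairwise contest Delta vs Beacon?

4

Ballots ranking Delta above Beacon: 13+4 = 17.
Ballots ranking Beacon above Delta: 2+11 = 13.
Delta wins 17–13, a margin of 4.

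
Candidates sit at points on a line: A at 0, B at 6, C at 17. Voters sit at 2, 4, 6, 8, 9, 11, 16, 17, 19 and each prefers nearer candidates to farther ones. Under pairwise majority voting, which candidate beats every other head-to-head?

B

With single-peaked preferences on a line, the Condorcet winner is the candidate closest to the median voter.
The median voter (position 9) is closest to B at 6.
Check: B vs C — voters closer to B: 6 of 9.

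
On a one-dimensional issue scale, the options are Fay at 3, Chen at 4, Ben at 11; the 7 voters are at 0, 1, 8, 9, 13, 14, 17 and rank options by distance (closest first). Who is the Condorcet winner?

With single-peaked preferences on a line, the Condorcet winner is the candidate closest to the median voter.
The median voter (position 9) is closest to Ben at 11.
Check: Ben vs Fay — voters closer to Ben: 5 of 7.

Ben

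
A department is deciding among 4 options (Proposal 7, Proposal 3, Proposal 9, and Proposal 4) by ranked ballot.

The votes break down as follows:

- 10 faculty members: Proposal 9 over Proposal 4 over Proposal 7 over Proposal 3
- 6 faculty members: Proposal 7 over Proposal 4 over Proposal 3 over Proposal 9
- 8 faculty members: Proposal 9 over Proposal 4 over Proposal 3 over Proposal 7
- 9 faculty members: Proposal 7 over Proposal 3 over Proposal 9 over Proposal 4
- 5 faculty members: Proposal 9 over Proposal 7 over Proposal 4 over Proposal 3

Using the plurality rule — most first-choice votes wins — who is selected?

First-place vote totals:
  Proposal 7: 15
  Proposal 3: 0
  Proposal 9: 23
  Proposal 4: 0
Proposal 9 has the most first-place votes.

Proposal 9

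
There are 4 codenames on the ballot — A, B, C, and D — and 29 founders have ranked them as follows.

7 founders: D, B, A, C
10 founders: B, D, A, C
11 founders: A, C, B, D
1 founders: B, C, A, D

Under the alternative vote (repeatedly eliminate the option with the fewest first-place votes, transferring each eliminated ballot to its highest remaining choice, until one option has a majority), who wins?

B

Round 1: A 11, B 11, D 7, C 0. C has the fewest and is eliminated.
Round 2: A 11, B 11, D 7. D has the fewest and is eliminated.
Round 3: B 18, A 11. B has a majority.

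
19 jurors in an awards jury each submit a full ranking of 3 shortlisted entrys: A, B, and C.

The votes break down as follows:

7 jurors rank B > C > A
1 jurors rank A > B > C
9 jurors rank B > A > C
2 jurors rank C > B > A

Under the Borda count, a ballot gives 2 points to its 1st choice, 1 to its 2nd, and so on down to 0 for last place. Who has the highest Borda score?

B

Borda scores:
  A: 7·0 + 2 + 9·1 + 2·0 = 11
  B: 7·2 + 1 + 9·2 + 2·1 = 35
  C: 7·1 + 0 + 9·0 + 2·2 = 11
B has the highest total.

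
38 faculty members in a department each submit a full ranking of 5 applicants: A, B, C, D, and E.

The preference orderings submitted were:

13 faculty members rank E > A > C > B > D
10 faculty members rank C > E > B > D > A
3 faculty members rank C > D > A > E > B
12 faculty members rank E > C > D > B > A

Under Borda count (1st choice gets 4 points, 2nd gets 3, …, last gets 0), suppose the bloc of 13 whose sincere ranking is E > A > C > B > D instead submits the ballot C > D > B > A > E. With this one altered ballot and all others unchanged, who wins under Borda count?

Borda totals with the altered ballot: A 19, B 58, C 140, D 82, E 81.
The switch changes the winner from E to C.

C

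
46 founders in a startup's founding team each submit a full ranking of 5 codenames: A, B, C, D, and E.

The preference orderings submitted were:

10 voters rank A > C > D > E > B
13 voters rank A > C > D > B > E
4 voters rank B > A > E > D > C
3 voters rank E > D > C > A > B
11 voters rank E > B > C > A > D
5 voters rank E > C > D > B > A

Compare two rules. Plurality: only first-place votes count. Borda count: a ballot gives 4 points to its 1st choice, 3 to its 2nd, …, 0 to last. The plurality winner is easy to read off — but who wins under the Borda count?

A

Plurality first-place counts: A 23, B 4, C 0, D 0, E 19 → A.
Borda totals: A 118, B 67, C 112, D 69, E 94 → A.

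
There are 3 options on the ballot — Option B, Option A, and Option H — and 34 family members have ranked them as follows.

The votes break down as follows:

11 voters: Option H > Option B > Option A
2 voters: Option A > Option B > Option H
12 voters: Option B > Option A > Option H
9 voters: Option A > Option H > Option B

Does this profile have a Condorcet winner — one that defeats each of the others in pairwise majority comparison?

No

Head-to-head results (34 voters total):
Option B vs Option A: Option B wins 23–11.
Option B vs Option H: Option H wins 20–14.
Option A vs Option H: Option A wins 23–11.
No candidate beats all others: Option B beats Option A beats Option H beats Option B, a majority cycle.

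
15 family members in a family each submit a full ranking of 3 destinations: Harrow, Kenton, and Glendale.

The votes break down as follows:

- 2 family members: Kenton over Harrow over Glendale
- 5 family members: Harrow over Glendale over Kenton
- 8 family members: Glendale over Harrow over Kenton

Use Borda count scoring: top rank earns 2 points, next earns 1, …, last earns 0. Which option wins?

Glendale

Borda scores:
  Harrow: 2·1 + 5·2 + 8·1 = 20
  Kenton: 2·2 + 5·0 + 8·0 = 4
  Glendale: 2·0 + 5·1 + 8·2 = 21
Glendale has the highest total.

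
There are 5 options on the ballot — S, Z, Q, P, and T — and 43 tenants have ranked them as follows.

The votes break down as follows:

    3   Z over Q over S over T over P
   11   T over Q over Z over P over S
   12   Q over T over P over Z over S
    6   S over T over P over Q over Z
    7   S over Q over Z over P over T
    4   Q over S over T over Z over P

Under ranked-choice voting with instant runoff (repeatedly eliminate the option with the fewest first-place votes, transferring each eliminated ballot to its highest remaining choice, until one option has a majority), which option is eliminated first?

P

Round 1: Q 16, S 13, T 11, Z 3, P 0. P has the fewest and is eliminated.
Round 2: Q 16, S 13, T 11, Z 3. Z has the fewest and is eliminated.
Round 3: Q 19, S 13, T 11. T has the fewest and is eliminated.
Round 4: Q 30, S 13. Q has a majority.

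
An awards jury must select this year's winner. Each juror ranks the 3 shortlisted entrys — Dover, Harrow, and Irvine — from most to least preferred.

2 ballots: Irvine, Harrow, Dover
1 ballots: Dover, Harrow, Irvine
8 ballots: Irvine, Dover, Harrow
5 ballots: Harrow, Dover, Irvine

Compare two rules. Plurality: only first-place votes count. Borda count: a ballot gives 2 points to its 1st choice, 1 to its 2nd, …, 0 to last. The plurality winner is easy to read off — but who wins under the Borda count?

Irvine

Plurality first-place counts: Dover 1, Harrow 5, Irvine 10 → Irvine.
Borda totals: Dover 15, Harrow 13, Irvine 20 → Irvine.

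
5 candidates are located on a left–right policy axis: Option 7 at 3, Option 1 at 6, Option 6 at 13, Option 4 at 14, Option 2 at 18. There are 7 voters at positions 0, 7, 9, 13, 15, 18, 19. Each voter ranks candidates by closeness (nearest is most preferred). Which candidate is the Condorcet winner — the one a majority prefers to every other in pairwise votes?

Option 6

With single-peaked preferences on a line, the Condorcet winner is the candidate closest to the median voter.
The median voter (position 13) is closest to Option 6 at 13.
Check: Option 6 vs Option 4 — voters closer to Option 6: 4 of 7.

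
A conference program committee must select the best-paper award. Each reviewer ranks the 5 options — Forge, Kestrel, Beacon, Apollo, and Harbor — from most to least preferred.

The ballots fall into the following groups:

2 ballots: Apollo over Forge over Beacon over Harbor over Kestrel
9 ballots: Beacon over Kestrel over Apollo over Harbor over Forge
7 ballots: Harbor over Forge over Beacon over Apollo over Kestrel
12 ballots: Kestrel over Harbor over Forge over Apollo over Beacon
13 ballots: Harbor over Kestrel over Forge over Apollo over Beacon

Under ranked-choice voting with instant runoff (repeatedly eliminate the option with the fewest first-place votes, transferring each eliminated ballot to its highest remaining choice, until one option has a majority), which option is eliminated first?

Round 1: Harbor 20, Kestrel 12, Beacon 9, Apollo 2, Forge 0. Forge has the fewest and is eliminated.
Round 2: Harbor 20, Kestrel 12, Beacon 9, Apollo 2. Apollo has the fewest and is eliminated.
Round 3: Harbor 20, Kestrel 12, Beacon 11. Beacon has the fewest and is eliminated.
Round 4: Harbor 22, Kestrel 21. Harbor has a majority.

Forge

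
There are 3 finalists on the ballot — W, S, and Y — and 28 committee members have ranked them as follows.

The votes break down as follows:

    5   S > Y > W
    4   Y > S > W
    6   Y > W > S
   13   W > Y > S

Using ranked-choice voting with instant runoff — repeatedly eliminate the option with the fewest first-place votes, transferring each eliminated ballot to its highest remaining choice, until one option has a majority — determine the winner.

Y

Round 1: W 13, Y 10, S 5. S has the fewest and is eliminated.
Round 2: Y 15, W 13. Y has a majority.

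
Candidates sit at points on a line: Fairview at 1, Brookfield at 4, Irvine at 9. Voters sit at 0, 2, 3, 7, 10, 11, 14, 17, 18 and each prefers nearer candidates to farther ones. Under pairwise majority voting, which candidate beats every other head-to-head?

With single-peaked preferences on a line, the Condorcet winner is the candidate closest to the median voter.
The median voter (position 10) is closest to Irvine at 9.
Check: Irvine vs Brookfield — voters closer to Irvine: 6 of 9.

Irvine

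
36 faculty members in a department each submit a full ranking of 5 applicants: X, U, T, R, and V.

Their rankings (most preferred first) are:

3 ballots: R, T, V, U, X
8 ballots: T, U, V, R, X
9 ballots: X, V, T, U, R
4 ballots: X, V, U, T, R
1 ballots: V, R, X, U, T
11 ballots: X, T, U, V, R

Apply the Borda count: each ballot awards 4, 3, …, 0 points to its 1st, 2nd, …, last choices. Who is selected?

X

Borda scores:
  X: 3·0 + 8·0 + 9·4 + 4·4 + 2 + 11·4 = 98
  U: 3·1 + 8·3 + 9·1 + 4·2 + 1 + 11·2 = 67
  T: 3·3 + 8·4 + 9·2 + 4·1 + 0 + 11·3 = 96
  R: 3·4 + 8·1 + 9·0 + 4·0 + 3 + 11·0 = 23
  V: 3·2 + 8·2 + 9·3 + 4·3 + 4 + 11·1 = 76
X has the highest total.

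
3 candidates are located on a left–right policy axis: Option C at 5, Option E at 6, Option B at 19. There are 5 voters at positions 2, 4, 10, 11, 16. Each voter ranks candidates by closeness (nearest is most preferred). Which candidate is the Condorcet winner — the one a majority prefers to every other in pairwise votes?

Option E

With single-peaked preferences on a line, the Condorcet winner is the candidate closest to the median voter.
The median voter (position 10) is closest to Option E at 6.
Check: Option E vs Option C — voters closer to Option E: 3 of 5.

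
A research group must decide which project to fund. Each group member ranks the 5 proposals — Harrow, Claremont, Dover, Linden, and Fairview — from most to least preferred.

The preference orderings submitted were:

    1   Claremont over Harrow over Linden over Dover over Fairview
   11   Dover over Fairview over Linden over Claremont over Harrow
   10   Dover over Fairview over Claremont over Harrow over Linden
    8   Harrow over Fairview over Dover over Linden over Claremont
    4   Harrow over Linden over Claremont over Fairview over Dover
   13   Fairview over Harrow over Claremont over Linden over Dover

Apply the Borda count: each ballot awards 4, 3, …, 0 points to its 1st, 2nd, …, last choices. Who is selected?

Fairview

Borda scores:
  Harrow: 3 + 11·0 + 10·1 + 8·4 + 4·4 + 13·3 = 100
  Claremont: 4 + 11·1 + 10·2 + 8·0 + 4·2 + 13·2 = 69
  Dover: 1 + 11·4 + 10·4 + 8·2 + 4·0 + 13·0 = 101
  Linden: 2 + 11·2 + 10·0 + 8·1 + 4·3 + 13·1 = 57
  Fairview: 0 + 11·3 + 10·3 + 8·3 + 4·1 + 13·4 = 143
Fairview has the highest total.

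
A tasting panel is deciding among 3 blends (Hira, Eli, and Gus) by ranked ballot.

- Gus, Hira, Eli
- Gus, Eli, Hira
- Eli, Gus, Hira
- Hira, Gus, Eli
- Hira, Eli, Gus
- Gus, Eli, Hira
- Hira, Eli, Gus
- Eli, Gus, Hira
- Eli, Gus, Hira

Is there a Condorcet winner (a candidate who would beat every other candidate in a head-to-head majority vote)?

Yes

Head-to-head results (9 voters total):
Hira vs Eli: Eli wins 5–4.
Hira vs Gus: Gus wins 6–3.
Eli vs Gus: Eli wins 5–4.
Eli beats each rival — Hira (5–4), Gus (5–4) — so Eli is the Condorcet winner.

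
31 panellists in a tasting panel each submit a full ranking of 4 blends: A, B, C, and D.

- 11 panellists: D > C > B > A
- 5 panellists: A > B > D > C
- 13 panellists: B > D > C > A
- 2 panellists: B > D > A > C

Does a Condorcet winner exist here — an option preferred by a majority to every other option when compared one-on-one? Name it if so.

Head-to-head results (31 voters total):
A vs B: B wins 26–5.
A vs C: C wins 24–7.
A vs D: D wins 26–5.
B vs C: B wins 20–11.
B vs D: B wins 20–11.
C vs D: D wins 31–0.
B beats each rival — A (26–5), C (20–11), D (20–11) — so B is the Condorcet winner.

B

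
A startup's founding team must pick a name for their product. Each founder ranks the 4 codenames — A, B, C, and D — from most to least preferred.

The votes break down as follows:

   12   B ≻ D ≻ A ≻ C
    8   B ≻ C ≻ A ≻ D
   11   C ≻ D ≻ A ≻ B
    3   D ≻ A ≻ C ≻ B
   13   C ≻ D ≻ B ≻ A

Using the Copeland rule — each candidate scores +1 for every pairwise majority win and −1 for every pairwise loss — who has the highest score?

Pairwise results:
  A vs B: B wins 33–14.
  A vs C: C wins 32–15.
  A vs D: D wins 39–8.
  B vs C: C wins 27–20.
  B vs D: D wins 27–20.
  C vs D: C wins 32–15.
Copeland scores (wins − losses):
  A: 0 − 3 = -3
  B: 1 − 2 = -1
  C: 3 − 0 = 3
  D: 2 − 1 = 1
C has the best Copeland score.

C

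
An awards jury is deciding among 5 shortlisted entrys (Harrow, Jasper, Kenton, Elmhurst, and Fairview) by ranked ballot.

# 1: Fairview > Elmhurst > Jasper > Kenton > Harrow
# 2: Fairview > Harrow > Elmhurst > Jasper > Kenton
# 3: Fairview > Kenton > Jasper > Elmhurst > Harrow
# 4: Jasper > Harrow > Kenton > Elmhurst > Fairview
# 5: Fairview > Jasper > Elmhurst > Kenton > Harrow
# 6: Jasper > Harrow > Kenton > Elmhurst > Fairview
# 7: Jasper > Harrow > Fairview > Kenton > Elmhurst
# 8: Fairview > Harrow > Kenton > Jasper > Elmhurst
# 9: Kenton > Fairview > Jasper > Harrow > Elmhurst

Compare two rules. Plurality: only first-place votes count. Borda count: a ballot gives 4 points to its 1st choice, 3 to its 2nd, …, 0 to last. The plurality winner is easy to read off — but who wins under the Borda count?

Fairview

Plurality first-place counts: Harrow 0, Jasper 3, Kenton 1, Elmhurst 0, Fairview 5 → Fairview.
Borda totals: Harrow 16, Jasper 23, Kenton 16, Elmhurst 10, Fairview 25 → Fairview.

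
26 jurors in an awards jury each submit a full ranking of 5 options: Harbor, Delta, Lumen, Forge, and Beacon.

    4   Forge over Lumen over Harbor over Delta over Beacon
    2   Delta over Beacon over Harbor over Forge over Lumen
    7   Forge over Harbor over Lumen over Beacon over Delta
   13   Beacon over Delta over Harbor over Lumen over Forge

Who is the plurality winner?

First-place vote totals:
  Harbor: 0
  Delta: 2
  Lumen: 0
  Forge: 11
  Beacon: 13
Beacon has the most first-place votes.

Beacon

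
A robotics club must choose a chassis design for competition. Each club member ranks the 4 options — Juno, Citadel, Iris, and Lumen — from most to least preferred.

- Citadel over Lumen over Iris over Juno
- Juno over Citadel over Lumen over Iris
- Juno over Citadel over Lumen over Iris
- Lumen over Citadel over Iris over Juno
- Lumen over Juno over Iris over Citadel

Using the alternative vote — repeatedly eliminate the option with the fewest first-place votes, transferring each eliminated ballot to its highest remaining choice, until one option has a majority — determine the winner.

Lumen

Round 1: Juno 2, Lumen 2, Citadel 1, Iris 0. Iris has the fewest and is eliminated.
Round 2: Juno 2, Lumen 2, Citadel 1. Citadel has the fewest and is eliminated.
Round 3: Lumen 3, Juno 2. Lumen has a majority.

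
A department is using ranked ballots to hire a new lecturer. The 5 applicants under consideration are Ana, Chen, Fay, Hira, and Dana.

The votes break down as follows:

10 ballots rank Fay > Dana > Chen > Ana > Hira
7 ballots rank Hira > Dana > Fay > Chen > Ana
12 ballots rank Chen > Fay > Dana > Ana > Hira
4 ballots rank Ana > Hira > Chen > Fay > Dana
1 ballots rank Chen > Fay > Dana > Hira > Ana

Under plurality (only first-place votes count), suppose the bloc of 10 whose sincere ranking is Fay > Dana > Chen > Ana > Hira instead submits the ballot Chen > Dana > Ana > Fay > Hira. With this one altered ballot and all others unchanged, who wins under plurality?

First-place totals with the altered ballot: Ana 4, Chen 23, Fay 0, Hira 7, Dana 0.
The winner is unchanged: still Chen.

Chen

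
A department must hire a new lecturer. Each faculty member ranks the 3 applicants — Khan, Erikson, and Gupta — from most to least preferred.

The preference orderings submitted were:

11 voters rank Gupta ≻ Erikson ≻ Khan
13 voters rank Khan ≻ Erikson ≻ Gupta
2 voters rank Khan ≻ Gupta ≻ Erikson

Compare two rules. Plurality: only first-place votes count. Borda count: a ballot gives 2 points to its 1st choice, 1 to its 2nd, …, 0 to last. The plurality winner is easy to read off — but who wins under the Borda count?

Khan

Plurality first-place counts: Khan 15, Erikson 0, Gupta 11 → Khan.
Borda totals: Khan 30, Erikson 24, Gupta 24 → Khan.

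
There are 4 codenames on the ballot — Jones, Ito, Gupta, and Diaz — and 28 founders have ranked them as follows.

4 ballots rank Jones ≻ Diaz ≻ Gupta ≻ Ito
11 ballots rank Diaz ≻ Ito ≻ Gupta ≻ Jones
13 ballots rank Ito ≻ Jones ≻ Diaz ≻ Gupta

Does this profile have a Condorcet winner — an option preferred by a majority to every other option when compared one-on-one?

No

Head-to-head results (28 voters total):
Jones vs Ito: Ito wins 24–4.
Jones vs Gupta: Jones wins 17–11.
Jones vs Diaz: Jones wins 17–11.
Ito vs Gupta: Ito wins 24–4.
Ito vs Diaz: Diaz wins 15–13.
Gupta vs Diaz: Diaz wins 28–0.
No candidate beats all others: Jones beats Diaz beats Ito beats Jones, a majority cycle.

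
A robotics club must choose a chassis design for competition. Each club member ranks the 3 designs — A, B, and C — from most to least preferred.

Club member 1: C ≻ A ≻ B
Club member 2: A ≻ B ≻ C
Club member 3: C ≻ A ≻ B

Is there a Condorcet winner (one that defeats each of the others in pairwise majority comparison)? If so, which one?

C

Head-to-head results (3 voters total):
A vs B: A wins 3–0.
A vs C: C wins 2–1.
B vs C: C wins 2–1.
C beats each rival — A (2–1), B (2–1) — so C is the Condorcet winner.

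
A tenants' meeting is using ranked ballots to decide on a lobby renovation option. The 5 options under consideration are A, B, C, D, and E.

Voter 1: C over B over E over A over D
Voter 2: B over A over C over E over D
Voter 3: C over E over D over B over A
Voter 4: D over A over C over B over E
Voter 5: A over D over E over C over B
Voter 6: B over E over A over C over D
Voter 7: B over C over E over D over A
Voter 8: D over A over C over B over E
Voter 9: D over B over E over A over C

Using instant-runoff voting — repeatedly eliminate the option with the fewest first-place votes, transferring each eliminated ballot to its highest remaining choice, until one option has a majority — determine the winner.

D

Round 1: B 3, D 3, C 2, A 1, E 0. E has the fewest and is eliminated.
Round 2: B 3, D 3, C 2, A 1. A has the fewest and is eliminated.
Round 3: D 4, B 3, C 2. C has the fewest and is eliminated.
Round 4: D 5, B 4. D has a majority.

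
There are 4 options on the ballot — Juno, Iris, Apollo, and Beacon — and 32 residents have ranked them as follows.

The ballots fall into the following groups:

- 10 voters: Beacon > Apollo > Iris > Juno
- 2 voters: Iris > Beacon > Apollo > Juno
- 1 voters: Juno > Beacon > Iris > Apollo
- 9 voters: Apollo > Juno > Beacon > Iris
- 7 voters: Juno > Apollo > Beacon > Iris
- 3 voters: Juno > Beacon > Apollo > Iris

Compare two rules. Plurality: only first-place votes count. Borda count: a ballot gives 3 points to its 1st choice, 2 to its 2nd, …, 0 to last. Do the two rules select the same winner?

Plurality first-place counts: Juno 11, Iris 2, Apollo 9, Beacon 10 → Juno.
Borda totals: Juno 51, Iris 17, Apollo 66, Beacon 58 → Apollo.
The two rules disagree: plurality picks Juno, Borda picks Apollo.

No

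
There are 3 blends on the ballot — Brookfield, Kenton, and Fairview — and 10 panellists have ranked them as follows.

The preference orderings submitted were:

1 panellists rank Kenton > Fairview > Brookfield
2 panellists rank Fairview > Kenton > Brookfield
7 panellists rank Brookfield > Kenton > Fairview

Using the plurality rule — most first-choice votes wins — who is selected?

First-place vote totals:
  Brookfield: 7
  Kenton: 1
  Fairview: 2
Brookfield has the most first-place votes.

Brookfield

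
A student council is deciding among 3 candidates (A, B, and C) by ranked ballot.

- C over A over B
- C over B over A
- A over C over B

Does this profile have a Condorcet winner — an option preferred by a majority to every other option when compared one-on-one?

Head-to-head results (3 voters total):
A vs B: A wins 2–1.
A vs C: C wins 2–1.
B vs C: C wins 3–0.
C beats each rival — A (2–1), B (3–0) — so C is the Condorcet winner.

Yes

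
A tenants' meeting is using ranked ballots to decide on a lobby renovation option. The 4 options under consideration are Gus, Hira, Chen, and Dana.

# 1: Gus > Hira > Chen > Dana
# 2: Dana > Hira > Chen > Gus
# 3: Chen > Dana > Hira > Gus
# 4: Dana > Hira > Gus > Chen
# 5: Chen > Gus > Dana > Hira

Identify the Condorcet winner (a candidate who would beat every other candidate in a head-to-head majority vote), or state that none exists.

Head-to-head results (5 voters total):
Gus vs Hira: Hira wins 3–2.
Gus vs Chen: Chen wins 3–2.
Gus vs Dana: Dana wins 3–2.
Hira vs Chen: Hira wins 3–2.
Hira vs Dana: Dana wins 4–1.
Chen vs Dana: Chen wins 3–2.
No candidate beats all others: Hira beats Chen beats Dana beats Hira, a majority cycle.

There is no Condorcet winner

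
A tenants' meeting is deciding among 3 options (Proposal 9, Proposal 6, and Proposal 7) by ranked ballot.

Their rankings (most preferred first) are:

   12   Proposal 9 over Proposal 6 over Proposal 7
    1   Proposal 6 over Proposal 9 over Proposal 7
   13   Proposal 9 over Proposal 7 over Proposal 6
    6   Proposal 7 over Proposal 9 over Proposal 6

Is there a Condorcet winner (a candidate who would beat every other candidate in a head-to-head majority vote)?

Yes

Head-to-head results (32 voters total):
Proposal 9 vs Proposal 6: Proposal 9 wins 31–1.
Proposal 9 vs Proposal 7: Proposal 9 wins 26–6.
Proposal 6 vs Proposal 7: Proposal 7 wins 19–13.
Proposal 9 beats each rival — Proposal 6 (31–1), Proposal 7 (26–6) — so Proposal 9 is the Condorcet winner.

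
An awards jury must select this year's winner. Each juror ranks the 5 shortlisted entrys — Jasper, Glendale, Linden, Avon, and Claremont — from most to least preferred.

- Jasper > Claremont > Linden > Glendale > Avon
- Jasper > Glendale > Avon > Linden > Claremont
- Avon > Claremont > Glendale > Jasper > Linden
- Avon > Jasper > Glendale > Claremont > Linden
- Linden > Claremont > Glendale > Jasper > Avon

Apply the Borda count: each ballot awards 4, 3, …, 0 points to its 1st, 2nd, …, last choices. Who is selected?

Borda scores:
  Jasper: 4 + 4 + 1 + 3 + 1 = 13
  Glendale: 1 + 3 + 2 + 2 + 2 = 10
  Linden: 2 + 1 + 0 + 0 + 4 = 7
  Avon: 0 + 2 + 4 + 4 + 0 = 10
  Claremont: 3 + 0 + 3 + 1 + 3 = 10
Jasper has the highest total.

Jasper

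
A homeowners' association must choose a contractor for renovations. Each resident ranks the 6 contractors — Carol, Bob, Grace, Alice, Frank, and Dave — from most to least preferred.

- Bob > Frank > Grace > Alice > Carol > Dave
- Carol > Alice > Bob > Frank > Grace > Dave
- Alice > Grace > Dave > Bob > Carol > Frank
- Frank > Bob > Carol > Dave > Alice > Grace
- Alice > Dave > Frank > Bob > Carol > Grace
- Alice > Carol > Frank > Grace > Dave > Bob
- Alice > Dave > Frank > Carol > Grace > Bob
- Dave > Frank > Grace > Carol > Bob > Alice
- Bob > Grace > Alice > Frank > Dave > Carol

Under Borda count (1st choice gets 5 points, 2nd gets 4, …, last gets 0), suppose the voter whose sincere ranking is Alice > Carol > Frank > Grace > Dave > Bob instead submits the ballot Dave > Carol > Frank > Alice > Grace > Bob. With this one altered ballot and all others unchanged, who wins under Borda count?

Borda totals with the altered ballot: Carol 19, Bob 22, Grace 17, Alice 27, Frank 26, Dave 24.
The winner is unchanged: still Alice.

Alice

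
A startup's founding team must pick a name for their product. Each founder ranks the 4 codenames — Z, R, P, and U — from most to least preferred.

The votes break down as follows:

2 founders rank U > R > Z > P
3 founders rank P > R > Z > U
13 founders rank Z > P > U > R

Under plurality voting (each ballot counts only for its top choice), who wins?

First-place vote totals:
  Z: 13
  R: 0
  P: 3
  U: 2
Z has the most first-place votes.

Z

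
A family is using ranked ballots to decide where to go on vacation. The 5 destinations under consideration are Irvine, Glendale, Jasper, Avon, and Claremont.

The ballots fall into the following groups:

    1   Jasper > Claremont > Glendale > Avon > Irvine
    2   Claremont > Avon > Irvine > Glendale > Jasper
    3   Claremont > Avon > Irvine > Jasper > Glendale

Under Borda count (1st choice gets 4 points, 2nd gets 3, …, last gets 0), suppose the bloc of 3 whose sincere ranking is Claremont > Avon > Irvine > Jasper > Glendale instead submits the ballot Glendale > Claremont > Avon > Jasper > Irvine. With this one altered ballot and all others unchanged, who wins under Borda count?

Claremont

Borda totals with the altered ballot: Irvine 4, Glendale 16, Jasper 7, Avon 13, Claremont 20.
The winner is unchanged: still Claremont.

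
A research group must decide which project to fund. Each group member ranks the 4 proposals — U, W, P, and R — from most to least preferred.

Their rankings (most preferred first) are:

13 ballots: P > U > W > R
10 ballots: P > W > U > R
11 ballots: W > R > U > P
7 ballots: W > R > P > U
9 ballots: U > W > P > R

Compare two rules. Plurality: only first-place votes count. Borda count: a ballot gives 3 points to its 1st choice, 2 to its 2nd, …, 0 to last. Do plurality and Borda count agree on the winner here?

No

Plurality first-place counts: U 9, W 18, P 23, R 0 → P.
Borda totals: U 74, W 105, P 85, R 36 → W.
The two rules disagree: plurality picks P, Borda picks W.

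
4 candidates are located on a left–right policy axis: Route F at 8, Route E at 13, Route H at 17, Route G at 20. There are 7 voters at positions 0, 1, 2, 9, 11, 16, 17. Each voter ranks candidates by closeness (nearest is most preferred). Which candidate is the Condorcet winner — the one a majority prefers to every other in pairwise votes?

With single-peaked preferences on a line, the Condorcet winner is the candidate closest to the median voter.
The median voter (position 9) is closest to Route F at 8.
Check: Route F vs Route E — voters closer to Route F: 4 of 7.

Route F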